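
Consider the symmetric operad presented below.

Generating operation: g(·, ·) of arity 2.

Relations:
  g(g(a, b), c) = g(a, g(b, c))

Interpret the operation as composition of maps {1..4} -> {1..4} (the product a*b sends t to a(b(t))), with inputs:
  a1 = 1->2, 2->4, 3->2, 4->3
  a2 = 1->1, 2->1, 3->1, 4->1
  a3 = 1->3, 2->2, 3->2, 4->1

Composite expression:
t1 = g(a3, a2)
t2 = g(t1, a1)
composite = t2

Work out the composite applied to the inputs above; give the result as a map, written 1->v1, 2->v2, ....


1->3, 2->3, 3->3, 4->3

g(a3, a2) = 1->3, 2->3, 3->3, 4->3
g(g(a3, a2), a1) = 1->3, 2->3, 3->3, 4->3


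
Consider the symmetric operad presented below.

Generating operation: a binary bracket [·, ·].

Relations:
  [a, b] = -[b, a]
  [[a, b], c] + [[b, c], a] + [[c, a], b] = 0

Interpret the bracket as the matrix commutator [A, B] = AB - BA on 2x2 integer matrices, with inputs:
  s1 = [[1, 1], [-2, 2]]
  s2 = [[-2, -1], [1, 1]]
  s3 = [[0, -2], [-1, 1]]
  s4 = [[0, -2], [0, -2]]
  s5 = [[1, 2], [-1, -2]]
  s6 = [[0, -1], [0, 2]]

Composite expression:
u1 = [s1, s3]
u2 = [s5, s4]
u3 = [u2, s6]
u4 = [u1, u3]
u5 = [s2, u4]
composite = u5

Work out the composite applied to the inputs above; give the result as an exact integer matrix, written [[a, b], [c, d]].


[[-208, -460], [164, 208]]

[s1, s3] = [[-5, 3], [1, 5]]
[s5, s4] = [[-2, -10], [-2, 2]]
[[s5, s4], s6] = [[-2, -16], [4, 2]]
[[s1, s3], [[s5, s4], s6]] = [[28, 172], [36, -28]]
[s2, [[s1, s3], [[s5, s4], s6]]] = [[-208, -460], [164, 208]]


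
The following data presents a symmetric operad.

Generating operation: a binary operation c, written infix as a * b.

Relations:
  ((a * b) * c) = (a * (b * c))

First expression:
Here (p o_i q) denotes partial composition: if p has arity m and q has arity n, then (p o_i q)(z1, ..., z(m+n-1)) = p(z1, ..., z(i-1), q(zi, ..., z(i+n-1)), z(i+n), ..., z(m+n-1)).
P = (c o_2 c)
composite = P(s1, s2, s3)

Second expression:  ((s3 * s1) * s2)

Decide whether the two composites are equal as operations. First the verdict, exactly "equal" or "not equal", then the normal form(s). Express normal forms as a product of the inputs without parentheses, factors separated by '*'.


not equal; the first gives s1 * s2 * s3 and the second s3 * s1 * s2

In normal form, the first expression is s1 * s2 * s3
In normal form, the second expression is s3 * s1 * s2
They disagree, so not equal.


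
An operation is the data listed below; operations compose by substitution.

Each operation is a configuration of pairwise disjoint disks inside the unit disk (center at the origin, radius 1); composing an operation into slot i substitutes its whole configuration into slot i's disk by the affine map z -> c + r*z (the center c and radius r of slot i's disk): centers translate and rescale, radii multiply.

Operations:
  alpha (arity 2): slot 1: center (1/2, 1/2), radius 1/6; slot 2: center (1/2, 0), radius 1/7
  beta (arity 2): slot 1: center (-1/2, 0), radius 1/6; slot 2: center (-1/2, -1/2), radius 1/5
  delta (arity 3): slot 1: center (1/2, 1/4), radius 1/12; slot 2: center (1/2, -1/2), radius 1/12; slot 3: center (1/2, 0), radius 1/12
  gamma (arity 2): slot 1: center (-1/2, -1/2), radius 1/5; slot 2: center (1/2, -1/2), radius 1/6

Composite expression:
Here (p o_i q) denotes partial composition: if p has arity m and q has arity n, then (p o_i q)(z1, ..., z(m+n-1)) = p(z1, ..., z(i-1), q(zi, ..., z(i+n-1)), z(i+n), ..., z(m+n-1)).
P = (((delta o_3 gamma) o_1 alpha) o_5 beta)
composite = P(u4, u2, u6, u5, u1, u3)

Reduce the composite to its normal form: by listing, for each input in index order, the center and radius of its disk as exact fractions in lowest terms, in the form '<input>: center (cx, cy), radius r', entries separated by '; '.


u1: center (77/144, -1/24), radius 1/432; u2: center (13/24, 1/4), radius 1/84; u3: center (77/144, -7/144), radius 1/360; u4: center (13/24, 7/24), radius 1/72; u5: center (11/24, -1/24), radius 1/60; u6: center (1/2, -1/2), radius 1/12


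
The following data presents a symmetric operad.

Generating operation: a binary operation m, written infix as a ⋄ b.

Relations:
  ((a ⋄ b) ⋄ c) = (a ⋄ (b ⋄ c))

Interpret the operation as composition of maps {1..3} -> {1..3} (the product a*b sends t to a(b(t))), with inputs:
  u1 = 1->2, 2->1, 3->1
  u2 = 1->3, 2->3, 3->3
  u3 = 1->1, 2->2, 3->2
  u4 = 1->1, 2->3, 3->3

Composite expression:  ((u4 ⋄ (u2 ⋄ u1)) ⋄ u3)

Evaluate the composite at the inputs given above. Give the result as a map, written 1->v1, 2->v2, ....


1->3, 2->3, 3->3

(u2 ⋄ u1) = 1->3, 2->3, 3->3
(u4 ⋄ (u2 ⋄ u1)) = 1->3, 2->3, 3->3
((u4 ⋄ (u2 ⋄ u1)) ⋄ u3) = 1->3, 2->3, 3->3


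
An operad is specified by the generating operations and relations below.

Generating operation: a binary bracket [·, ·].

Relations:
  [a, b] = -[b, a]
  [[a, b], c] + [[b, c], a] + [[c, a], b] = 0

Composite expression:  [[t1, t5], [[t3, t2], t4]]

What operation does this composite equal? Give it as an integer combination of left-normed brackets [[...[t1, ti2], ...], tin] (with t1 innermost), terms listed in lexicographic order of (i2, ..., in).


-[[[[t1, t5], t2], t3], t4] + [[[[t1, t5], t3], t2], t4] + [[[[t1, t5], t4], t2], t3] - [[[[t1, t5], t4], t3], t2]


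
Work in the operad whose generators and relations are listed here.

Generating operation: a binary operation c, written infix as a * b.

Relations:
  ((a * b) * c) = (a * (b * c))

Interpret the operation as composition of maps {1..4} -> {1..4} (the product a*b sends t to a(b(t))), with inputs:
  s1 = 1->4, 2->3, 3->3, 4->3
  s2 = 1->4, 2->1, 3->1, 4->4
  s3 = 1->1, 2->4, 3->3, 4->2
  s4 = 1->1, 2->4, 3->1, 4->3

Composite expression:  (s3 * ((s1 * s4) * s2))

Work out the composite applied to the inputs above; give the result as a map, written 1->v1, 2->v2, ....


1->3, 2->2, 3->2, 4->3

(s1 * s4) = 1->4, 2->3, 3->4, 4->3
((s1 * s4) * s2) = 1->3, 2->4, 3->4, 4->3
(s3 * ((s1 * s4) * s2)) = 1->3, 2->2, 3->2, 4->3


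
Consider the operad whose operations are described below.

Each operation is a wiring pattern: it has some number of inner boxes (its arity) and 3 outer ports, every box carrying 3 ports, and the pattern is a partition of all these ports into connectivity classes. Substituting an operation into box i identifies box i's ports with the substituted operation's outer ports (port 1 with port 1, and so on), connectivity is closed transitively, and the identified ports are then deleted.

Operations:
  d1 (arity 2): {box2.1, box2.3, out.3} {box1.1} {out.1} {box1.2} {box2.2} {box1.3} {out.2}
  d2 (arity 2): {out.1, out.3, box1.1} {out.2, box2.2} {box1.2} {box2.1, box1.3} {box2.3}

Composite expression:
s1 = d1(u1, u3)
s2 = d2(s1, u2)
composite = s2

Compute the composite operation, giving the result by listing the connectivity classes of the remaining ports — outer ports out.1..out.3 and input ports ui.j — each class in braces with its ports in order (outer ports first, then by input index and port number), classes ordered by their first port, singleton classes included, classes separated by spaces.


Reachability decides: close wires over d2-identified ports.
the subtree at d1 composes to {out.1} {out.2} {out.3, u3.1, u3.3} {u1.1} {u1.2} {u1.3} {u3.2} on (u1, u3); out.j = own outer ports
the subtree at d2 composes to {out.1, out.3} {out.2, u2.2} {u1.1} {u1.2} {u1.3} {u2.1, u3.1, u3.3} {u2.3} {u3.2} on (u1, u3, u2); out.j = own outer ports

{out.1, out.3} {out.2, u2.2} {u1.1} {u1.2} {u1.3} {u2.1, u3.1, u3.3} {u2.3} {u3.2}


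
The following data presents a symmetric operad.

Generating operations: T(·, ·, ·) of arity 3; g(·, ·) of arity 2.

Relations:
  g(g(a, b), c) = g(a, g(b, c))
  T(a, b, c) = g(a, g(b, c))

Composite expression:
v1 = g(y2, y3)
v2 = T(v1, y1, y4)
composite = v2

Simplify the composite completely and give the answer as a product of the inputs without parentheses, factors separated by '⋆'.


y2 ⋆ y3 ⋆ y1 ⋆ y4

The T-tree's shape is irrelevant; the y-reading-order decides.
g(y2, y3) linearizes to y2 ⋆ y3
T(g(y2, y3), y1, y4) linearizes to y2 ⋆ y3 ⋆ y1 ⋆ y4


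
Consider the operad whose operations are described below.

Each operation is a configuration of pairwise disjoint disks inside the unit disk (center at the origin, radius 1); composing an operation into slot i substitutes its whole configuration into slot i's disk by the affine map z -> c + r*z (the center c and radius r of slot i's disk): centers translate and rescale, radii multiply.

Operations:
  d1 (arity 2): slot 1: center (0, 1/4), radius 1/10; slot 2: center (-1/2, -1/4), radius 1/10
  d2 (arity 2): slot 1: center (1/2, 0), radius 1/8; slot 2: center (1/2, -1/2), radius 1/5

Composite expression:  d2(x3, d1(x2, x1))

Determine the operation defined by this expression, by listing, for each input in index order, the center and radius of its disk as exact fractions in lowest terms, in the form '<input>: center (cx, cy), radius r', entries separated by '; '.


x1: center (2/5, -11/20), radius 1/50; x2: center (1/2, -9/20), radius 1/50; x3: center (1/2, 0), radius 1/8

Follow each x-input down from d2: c' goes to c + r*c', radius to r*r'.
input x3: composing its 1 substitution step yields center (1/2, 0), radius 1/8
input x2: composing its 2 substitution steps yields center (1/2, -9/20), radius 1/50
input x1: composing its 2 substitution steps yields center (2/5, -11/20), radius 1/50


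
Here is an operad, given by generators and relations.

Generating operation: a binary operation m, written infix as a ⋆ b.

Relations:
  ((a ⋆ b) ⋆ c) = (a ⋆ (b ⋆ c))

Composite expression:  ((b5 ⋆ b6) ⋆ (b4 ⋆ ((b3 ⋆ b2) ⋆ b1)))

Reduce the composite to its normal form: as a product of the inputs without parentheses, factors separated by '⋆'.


b5 ⋆ b6 ⋆ b4 ⋆ b3 ⋆ b2 ⋆ b1

The m-tree's shape is irrelevant; the b-reading-order decides.
(b5 ⋆ b6) spells out as b5 ⋆ b6
(b3 ⋆ b2) spells out as b3 ⋆ b2
((b3 ⋆ b2) ⋆ b1) spells out as b3 ⋆ b2 ⋆ b1
(b4 ⋆ ((b3 ⋆ b2) ⋆ b1)) spells out as b4 ⋆ b3 ⋆ b2 ⋆ b1
((b5 ⋆ b6) ⋆ (b4 ⋆ ((b3 ⋆ b2) ⋆ b1))) spells out as b5 ⋆ b6 ⋆ b4 ⋆ b3 ⋆ b2 ⋆ b1


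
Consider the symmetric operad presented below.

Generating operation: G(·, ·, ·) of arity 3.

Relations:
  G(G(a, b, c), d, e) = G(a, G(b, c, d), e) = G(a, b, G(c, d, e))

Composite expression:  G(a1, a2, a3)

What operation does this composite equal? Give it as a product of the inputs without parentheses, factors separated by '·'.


The G-tree's shape is irrelevant; the a-reading-order decides.
G(a1, a2, a3) spells out as a1 · a2 · a3

a1 · a2 · a3


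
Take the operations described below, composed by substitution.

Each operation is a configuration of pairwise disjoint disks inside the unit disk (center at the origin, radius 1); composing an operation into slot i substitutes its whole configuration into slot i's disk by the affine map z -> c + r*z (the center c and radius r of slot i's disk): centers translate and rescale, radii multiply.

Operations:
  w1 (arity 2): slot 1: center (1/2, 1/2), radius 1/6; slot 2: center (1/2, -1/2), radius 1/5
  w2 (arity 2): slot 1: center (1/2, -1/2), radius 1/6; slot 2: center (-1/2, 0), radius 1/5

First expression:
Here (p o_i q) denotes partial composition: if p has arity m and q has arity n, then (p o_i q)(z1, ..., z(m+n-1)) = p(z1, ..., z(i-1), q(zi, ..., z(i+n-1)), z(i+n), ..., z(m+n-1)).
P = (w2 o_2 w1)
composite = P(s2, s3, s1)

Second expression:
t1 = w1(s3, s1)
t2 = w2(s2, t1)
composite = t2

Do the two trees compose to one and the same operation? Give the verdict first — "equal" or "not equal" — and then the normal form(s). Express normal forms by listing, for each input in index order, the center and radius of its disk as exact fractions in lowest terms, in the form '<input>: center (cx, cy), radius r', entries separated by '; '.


equal; the common form is s1: center (-2/5, -1/10), radius 1/25; s2: center (1/2, -1/2), radius 1/6; s3: center (-2/5, 1/10), radius 1/30


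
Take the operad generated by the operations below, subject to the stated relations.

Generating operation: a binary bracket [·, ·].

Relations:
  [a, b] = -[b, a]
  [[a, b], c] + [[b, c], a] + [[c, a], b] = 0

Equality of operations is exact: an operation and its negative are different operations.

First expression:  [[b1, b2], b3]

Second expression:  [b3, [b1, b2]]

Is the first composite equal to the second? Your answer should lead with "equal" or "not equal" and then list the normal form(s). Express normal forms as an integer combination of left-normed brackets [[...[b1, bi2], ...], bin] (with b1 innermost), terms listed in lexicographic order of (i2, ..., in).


Normal form of the first expression: [[b1, b2], b3]
Normal form of the second expression: -[[b1, b2], b3]
They disagree, so not equal.

not equal: they reduce to [[b1, b2], b3] and -[[b1, b2], b3]


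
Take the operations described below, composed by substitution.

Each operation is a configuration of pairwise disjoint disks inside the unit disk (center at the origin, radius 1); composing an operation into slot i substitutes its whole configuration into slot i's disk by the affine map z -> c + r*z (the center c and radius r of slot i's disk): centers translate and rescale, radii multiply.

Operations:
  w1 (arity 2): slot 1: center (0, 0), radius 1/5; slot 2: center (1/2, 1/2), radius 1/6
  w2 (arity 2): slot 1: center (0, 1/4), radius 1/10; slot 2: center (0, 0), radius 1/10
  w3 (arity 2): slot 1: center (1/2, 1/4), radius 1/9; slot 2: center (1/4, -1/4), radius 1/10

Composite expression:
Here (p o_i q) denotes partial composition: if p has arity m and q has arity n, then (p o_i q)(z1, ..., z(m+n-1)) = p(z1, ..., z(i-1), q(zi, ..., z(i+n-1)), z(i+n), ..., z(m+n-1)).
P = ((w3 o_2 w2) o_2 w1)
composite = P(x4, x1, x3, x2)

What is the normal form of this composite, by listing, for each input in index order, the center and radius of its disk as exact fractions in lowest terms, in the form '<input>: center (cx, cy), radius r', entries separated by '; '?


x1: center (1/4, -9/40), radius 1/500; x2: center (1/4, -1/4), radius 1/100; x3: center (51/200, -11/50), radius 1/600; x4: center (1/2, 1/4), radius 1/9


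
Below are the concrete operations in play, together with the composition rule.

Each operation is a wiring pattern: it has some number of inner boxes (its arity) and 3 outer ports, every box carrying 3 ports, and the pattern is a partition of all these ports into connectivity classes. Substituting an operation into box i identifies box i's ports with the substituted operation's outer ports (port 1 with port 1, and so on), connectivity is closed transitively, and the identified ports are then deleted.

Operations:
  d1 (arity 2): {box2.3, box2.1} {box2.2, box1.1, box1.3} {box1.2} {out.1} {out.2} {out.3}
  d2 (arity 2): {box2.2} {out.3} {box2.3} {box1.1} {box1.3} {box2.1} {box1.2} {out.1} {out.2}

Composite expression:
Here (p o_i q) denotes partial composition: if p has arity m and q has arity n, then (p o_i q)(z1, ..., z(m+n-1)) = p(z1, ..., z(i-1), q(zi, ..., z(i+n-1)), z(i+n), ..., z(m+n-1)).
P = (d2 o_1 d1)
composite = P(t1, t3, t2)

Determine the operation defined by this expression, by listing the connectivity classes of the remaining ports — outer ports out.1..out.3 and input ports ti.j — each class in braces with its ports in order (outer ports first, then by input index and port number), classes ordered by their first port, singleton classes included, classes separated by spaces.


Reachability decides: close wires over d2-identified ports.
through d1, on inputs (t1, t3): {out.1} {out.2} {out.3} {t1.1, t1.3, t3.2} {t1.2} {t3.1, t3.3} (out.j = stage outer ports)
through d2, on inputs (t1, t3, t2): {out.1} {out.2} {out.3} {t1.1, t1.3, t3.2} {t1.2} {t2.1} {t2.2} {t2.3} {t3.1, t3.3} (out.j = stage outer ports)

{out.1} {out.2} {out.3} {t1.1, t1.3, t3.2} {t1.2} {t2.1} {t2.2} {t2.3} {t3.1, t3.3}


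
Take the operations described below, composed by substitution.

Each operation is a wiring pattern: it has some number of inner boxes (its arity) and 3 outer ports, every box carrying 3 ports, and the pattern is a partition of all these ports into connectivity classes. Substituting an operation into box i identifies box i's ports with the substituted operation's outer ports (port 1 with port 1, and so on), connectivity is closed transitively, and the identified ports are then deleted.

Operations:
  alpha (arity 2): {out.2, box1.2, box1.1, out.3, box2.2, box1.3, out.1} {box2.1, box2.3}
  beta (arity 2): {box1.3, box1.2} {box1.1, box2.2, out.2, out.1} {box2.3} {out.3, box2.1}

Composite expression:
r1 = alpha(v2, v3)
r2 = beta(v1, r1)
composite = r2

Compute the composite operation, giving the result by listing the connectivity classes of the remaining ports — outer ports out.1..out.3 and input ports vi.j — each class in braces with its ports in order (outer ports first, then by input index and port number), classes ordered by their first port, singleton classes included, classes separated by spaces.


{out.1, out.2, out.3, v1.1, v2.1, v2.2, v2.3, v3.2} {v1.2, v1.3} {v3.1, v3.3}


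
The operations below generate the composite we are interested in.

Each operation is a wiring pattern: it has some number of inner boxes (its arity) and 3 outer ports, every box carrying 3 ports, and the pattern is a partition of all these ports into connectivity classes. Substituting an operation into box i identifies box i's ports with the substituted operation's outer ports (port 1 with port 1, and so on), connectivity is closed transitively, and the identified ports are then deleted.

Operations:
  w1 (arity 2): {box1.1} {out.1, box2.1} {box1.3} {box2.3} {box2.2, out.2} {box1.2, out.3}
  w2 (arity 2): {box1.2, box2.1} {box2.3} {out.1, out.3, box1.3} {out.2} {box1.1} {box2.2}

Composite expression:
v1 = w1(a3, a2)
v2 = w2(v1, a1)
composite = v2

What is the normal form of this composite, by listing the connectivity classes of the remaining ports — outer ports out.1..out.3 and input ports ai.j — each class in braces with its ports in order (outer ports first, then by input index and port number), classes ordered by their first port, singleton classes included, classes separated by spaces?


{out.1, out.3, a3.2} {out.2} {a1.1, a2.2} {a1.2} {a1.3} {a2.1} {a2.3} {a3.1} {a3.3}

Reachability decides: close wires over w2-identified ports.
the subtree at w1 composes to {out.1, a2.1} {out.2, a2.2} {out.3, a3.2} {a2.3} {a3.1} {a3.3} on (a3, a2); out.j = own outer ports
the subtree at w2 composes to {out.1, out.3, a3.2} {out.2} {a1.1, a2.2} {a1.2} {a1.3} {a2.1} {a2.3} {a3.1} {a3.3} on (a3, a2, a1); out.j = own outer ports


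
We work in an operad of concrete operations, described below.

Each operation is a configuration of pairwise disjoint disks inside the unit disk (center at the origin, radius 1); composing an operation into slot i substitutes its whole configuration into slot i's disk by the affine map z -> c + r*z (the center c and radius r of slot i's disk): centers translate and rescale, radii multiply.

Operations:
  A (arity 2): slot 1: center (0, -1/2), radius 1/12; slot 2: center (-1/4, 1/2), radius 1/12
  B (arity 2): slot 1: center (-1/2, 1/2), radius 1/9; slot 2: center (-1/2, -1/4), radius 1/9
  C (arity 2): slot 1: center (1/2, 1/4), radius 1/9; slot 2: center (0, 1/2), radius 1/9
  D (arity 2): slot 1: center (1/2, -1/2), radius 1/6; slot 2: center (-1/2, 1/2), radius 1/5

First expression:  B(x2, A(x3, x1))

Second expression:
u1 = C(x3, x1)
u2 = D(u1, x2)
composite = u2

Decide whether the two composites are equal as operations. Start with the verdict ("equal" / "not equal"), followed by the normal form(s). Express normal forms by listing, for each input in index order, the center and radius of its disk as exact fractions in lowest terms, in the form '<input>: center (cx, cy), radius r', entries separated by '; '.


not equal: they reduce to x1: center (-19/36, -7/36), radius 1/108; x2: center (-1/2, 1/2), radius 1/9; x3: center (-1/2, -11/36), radius 1/108 and x1: center (1/2, -5/12), radius 1/54; x2: center (-1/2, 1/2), radius 1/5; x3: center (7/12, -11/24), radius 1/54

The first expression, normalized: x1: center (-19/36, -7/36), radius 1/108; x2: center (-1/2, 1/2), radius 1/9; x3: center (-1/2, -11/36), radius 1/108
The second expression, normalized: x1: center (1/2, -5/12), radius 1/54; x2: center (-1/2, 1/2), radius 1/5; x3: center (7/12, -11/24), radius 1/54
Different reductions; not equal.


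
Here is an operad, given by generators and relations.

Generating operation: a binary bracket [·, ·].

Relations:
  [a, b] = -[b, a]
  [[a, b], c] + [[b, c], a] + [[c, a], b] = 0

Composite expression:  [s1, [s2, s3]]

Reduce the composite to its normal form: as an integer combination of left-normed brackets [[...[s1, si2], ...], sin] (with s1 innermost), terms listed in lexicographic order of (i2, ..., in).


[[s1, s2], s3] - [[s1, s3], s2]


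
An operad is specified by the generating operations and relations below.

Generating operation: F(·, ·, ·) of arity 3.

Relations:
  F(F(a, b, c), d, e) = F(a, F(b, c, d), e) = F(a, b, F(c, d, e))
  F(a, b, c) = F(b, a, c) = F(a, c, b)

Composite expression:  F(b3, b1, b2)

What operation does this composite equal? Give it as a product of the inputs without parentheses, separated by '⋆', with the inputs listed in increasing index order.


b1 ⋆ b2 ⋆ b3

Reordering under F is free, so list the b-inputs canonically.
F(b3, b1, b2) linearizes to b3 ⋆ b1 ⋆ b2
rearranged into index order: b1 ⋆ b2 ⋆ b3


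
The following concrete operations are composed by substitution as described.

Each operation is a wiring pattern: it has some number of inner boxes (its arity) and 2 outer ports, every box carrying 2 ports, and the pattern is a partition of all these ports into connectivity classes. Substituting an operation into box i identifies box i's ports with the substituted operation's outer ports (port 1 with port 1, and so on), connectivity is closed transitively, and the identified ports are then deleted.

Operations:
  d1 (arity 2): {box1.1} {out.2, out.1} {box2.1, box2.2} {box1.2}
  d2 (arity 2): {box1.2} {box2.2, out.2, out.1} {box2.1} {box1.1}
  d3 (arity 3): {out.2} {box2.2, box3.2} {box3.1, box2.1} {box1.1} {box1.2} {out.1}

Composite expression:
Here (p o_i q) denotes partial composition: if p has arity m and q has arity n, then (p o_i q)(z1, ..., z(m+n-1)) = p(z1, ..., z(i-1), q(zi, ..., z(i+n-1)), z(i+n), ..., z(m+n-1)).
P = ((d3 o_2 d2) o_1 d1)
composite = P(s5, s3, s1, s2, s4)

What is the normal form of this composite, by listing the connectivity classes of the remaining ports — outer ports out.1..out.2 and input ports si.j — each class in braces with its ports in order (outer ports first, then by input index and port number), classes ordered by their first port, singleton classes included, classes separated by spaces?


Substituting into d3 glues patterns; closure does the rest.
after d1, the pattern on (s5, s3) reads {out.1, out.2} {s3.1, s3.2} {s5.1} {s5.2} (out.j = its outer ports)
after d2, the pattern on (s1, s2) reads {out.1, out.2, s2.2} {s1.1} {s1.2} {s2.1} (out.j = its outer ports)
after d3, the pattern on (s5, s3, s1, s2, s4) reads {out.1} {out.2} {s1.1} {s1.2} {s2.1} {s2.2, s4.1, s4.2} {s3.1, s3.2} {s5.1} {s5.2} (out.j = its outer ports)

{out.1} {out.2} {s1.1} {s1.2} {s2.1} {s2.2, s4.1, s4.2} {s3.1, s3.2} {s5.1} {s5.2}


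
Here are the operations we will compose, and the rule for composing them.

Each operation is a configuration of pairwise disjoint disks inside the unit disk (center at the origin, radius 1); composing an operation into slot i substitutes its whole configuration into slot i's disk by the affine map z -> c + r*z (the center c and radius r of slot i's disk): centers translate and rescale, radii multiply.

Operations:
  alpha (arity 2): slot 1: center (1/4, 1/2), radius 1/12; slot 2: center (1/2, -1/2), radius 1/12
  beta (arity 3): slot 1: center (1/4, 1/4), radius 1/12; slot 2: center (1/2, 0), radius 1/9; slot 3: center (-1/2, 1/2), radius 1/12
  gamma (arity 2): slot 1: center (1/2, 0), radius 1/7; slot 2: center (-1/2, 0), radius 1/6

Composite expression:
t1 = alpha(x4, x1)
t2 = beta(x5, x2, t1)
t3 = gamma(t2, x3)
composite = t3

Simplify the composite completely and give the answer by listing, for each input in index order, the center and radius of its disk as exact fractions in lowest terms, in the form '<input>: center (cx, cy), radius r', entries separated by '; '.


x1: center (73/168, 11/168), radius 1/1008; x2: center (4/7, 0), radius 1/63; x3: center (-1/2, 0), radius 1/6; x4: center (145/336, 13/168), radius 1/1008; x5: center (15/28, 1/28), radius 1/84

Below gamma, radii multiply path by path; the x-disk centers shift.
x5: after 2 affine steps, its disk has center (15/28, 1/28), radius 1/84
x2: after 2 affine steps, its disk has center (4/7, 0), radius 1/63
x4: after 3 affine steps, its disk has center (145/336, 13/168), radius 1/1008
x1: after 3 affine steps, its disk has center (73/168, 11/168), radius 1/1008
x3: after 1 affine step, its disk has center (-1/2, 0), radius 1/6


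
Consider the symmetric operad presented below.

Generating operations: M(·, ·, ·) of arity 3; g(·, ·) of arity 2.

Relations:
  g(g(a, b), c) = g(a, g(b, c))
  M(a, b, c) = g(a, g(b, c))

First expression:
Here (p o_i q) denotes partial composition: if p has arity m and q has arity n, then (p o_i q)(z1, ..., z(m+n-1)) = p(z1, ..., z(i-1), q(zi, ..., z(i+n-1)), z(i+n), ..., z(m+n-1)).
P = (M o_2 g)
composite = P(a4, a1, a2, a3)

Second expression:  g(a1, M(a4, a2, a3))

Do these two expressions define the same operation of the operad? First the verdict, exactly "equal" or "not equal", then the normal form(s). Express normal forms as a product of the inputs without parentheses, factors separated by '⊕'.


not equal; first: a4 ⊕ a1 ⊕ a2 ⊕ a3; second: a1 ⊕ a4 ⊕ a2 ⊕ a3


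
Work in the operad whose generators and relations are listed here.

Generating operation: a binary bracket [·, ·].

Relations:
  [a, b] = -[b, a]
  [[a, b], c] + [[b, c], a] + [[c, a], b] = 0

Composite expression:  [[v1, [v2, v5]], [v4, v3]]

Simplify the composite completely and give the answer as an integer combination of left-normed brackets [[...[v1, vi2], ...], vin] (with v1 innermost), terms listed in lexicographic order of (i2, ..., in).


In the tensor algebra, words opening v1 carry the v1-anchored form.
Composite bracket: [[v1, [v2, v5]], [v4, v3]]
Each bracket splits as ab - ba, giving 16 signed words (2^4 = 16).
Coefficients come from the v1-initial words:
  v1v2v5v3v4 appears with sign -1, giving the term -[[[[v1, v2], v5], v3], v4]
  v1v2v5v4v3 appears with sign +1, giving the term +[[[[v1, v2], v5], v4], v3]
  v1v5v2v3v4 appears with sign +1, giving the term +[[[[v1, v5], v2], v3], v4]
  v1v5v2v4v3 appears with sign -1, giving the term -[[[[v1, v5], v2], v4], v3]

-[[[[v1, v2], v5], v3], v4] + [[[[v1, v2], v5], v4], v3] + [[[[v1, v5], v2], v3], v4] - [[[[v1, v5], v2], v4], v3]


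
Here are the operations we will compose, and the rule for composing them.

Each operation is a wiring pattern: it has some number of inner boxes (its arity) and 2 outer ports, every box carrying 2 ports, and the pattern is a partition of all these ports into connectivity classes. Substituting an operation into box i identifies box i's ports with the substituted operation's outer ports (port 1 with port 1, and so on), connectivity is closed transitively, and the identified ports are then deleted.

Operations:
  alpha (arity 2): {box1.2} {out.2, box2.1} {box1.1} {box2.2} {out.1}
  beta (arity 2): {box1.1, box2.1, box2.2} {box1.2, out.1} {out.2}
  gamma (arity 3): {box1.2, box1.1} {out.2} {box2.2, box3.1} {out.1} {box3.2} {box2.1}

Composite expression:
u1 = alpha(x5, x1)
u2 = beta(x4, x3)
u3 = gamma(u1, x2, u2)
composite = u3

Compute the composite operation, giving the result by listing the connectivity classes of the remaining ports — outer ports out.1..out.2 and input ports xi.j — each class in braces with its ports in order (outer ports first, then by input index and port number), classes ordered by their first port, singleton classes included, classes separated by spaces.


{out.1} {out.2} {x1.1} {x1.2} {x2.1} {x2.2, x4.2} {x3.1, x3.2, x4.1} {x5.1} {x5.2}

Treat the ports identified at gamma as solder joints: merge, then drop.
the subtree at alpha composes to {out.1} {out.2, x1.1} {x1.2} {x5.1} {x5.2} on (x5, x1); out.j = own outer ports
the subtree at beta composes to {out.1, x4.2} {out.2} {x3.1, x3.2, x4.1} on (x4, x3); out.j = own outer ports
the subtree at gamma composes to {out.1} {out.2} {x1.1} {x1.2} {x2.1} {x2.2, x4.2} {x3.1, x3.2, x4.1} {x5.1} {x5.2} on (x5, x1, x2, x4, x3); out.j = own outer ports


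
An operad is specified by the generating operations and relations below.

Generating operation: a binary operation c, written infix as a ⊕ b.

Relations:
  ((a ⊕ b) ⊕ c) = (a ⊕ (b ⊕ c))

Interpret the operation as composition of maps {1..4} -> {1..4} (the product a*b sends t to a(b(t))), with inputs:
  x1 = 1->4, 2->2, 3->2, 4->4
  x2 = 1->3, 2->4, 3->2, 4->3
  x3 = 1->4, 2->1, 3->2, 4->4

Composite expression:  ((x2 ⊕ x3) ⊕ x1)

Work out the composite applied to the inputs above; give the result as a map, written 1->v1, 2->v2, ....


1->3, 2->3, 3->3, 4->3


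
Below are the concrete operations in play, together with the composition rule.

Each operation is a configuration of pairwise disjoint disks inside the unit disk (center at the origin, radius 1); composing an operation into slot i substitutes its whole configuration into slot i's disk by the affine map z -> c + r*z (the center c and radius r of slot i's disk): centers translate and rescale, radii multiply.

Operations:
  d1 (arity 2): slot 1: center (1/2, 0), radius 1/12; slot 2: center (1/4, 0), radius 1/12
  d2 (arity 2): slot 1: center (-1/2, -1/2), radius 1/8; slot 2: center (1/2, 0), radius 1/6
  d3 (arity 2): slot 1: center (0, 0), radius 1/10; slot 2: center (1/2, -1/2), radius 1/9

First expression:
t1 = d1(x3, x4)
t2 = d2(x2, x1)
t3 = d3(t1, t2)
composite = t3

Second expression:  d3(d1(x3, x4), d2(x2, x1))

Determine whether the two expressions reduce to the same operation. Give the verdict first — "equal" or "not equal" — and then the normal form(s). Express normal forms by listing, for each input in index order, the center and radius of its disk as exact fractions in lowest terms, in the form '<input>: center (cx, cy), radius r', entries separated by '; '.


Reducing the first expression gives x1: center (5/9, -1/2), radius 1/54; x2: center (4/9, -5/9), radius 1/72; x3: center (1/20, 0), radius 1/120; x4: center (1/40, 0), radius 1/120
Reducing the second expression gives x1: center (5/9, -1/2), radius 1/54; x2: center (4/9, -5/9), radius 1/72; x3: center (1/20, 0), radius 1/120; x4: center (1/40, 0), radius 1/120
Both agree, so they are equal.

equal — both sides give x1: center (5/9, -1/2), radius 1/54; x2: center (4/9, -5/9), radius 1/72; x3: center (1/20, 0), radius 1/120; x4: center (1/40, 0), radius 1/120


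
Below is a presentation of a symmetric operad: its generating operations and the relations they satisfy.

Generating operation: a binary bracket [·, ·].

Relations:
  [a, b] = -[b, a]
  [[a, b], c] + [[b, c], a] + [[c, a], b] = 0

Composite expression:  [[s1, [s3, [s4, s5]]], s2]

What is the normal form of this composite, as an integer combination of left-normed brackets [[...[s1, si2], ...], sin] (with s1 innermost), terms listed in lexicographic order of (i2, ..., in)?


[[[[s1, s3], s4], s5], s2] - [[[[s1, s3], s5], s4], s2] - [[[[s1, s4], s5], s3], s2] + [[[[s1, s5], s4], s3], s2]

In the tensor algebra, words opening s1 carry the s1-anchored form.
Composite bracket: [[s1, [s3, [s4, s5]]], s2]
Each bracket splits as ab - ba, giving 16 signed words (2^4 = 16).
Only words starting with s1 matter:
  from s1s3s4s5s2, sign +1: term +[[[[s1, s3], s4], s5], s2]
  from s1s3s5s4s2, sign -1: term -[[[[s1, s3], s5], s4], s2]
  from s1s4s5s3s2, sign -1: term -[[[[s1, s4], s5], s3], s2]
  from s1s5s4s3s2, sign +1: term +[[[[s1, s5], s4], s3], s2]


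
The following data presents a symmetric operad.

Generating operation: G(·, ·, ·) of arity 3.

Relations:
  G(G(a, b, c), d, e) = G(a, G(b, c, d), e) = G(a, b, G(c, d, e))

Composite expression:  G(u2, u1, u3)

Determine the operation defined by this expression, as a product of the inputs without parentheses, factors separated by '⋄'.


u2 ⋄ u1 ⋄ u3

Every regrouping of G is equal, so read the u-inputs in written order.
G(u2, u1, u3) spells out as u2 ⋄ u1 ⋄ u3


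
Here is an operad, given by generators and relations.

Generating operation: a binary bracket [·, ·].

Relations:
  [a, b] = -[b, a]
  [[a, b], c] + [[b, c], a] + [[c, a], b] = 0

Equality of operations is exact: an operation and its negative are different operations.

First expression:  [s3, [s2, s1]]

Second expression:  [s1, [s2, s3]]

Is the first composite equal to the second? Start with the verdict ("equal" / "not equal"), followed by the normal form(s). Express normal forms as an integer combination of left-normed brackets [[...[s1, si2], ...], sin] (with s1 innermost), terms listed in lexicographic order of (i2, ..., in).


Reducing the first expression gives [[s1, s2], s3]
Reducing the second expression gives [[s1, s2], s3] - [[s1, s3], s2]
The forms do not match — not equal.

not equal: they reduce to [[s1, s2], s3] and [[s1, s2], s3] - [[s1, s3], s2]


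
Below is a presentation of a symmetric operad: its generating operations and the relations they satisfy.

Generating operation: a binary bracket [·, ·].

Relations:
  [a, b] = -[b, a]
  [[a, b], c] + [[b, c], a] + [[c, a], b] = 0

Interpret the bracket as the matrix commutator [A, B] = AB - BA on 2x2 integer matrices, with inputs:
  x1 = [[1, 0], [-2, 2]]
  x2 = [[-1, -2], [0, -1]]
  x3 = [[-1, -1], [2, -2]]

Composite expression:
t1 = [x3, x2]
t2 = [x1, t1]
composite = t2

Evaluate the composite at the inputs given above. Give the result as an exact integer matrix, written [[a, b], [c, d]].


[x3, x2] = [[4, -2], [0, -4]]
[x1, [x3, x2]] = [[-4, 2], [-16, 4]]

[[-4, 2], [-16, 4]]


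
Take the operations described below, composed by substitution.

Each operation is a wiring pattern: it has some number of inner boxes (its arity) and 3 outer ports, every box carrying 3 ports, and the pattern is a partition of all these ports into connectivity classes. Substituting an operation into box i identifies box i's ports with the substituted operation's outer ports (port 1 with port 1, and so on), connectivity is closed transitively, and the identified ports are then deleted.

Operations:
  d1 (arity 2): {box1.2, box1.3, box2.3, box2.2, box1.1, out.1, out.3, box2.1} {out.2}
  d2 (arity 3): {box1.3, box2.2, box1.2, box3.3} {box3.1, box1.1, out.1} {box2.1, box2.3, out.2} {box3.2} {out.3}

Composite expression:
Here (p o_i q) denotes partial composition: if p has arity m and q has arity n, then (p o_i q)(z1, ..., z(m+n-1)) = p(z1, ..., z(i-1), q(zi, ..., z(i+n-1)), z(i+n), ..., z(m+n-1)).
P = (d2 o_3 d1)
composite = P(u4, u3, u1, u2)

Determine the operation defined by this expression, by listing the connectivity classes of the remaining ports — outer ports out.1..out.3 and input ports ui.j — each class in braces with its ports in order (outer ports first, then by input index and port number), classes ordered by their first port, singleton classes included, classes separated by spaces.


{out.1, u1.1, u1.2, u1.3, u2.1, u2.2, u2.3, u3.2, u4.1, u4.2, u4.3} {out.2, u3.1, u3.3} {out.3}

Reachability decides: close wires over d2-identified ports.
after d1, the pattern on (u1, u2) reads {out.1, out.3, u1.1, u1.2, u1.3, u2.1, u2.2, u2.3} {out.2} (out.j = its outer ports)
after d2, the pattern on (u4, u3, u1, u2) reads {out.1, u1.1, u1.2, u1.3, u2.1, u2.2, u2.3, u3.2, u4.1, u4.2, u4.3} {out.2, u3.1, u3.3} {out.3} (out.j = its outer ports)


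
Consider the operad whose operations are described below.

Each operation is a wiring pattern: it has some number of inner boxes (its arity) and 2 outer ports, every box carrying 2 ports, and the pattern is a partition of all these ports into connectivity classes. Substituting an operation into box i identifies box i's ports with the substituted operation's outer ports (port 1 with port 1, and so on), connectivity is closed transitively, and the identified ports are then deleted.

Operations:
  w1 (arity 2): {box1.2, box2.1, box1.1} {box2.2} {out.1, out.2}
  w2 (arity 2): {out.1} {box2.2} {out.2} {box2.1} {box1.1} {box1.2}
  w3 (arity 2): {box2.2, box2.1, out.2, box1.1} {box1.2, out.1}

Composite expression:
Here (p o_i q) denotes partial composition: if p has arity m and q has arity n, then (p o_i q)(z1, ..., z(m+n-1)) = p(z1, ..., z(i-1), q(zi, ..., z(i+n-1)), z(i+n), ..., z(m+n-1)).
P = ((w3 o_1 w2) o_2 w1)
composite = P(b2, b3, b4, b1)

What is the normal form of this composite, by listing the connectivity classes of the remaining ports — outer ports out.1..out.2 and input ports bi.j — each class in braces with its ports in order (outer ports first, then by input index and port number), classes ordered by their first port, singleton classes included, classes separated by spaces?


{out.1} {out.2, b1.1, b1.2} {b2.1} {b2.2} {b3.1, b3.2, b4.1} {b4.2}

After gluing at w3, chains via deleted ports link the b-ports.
after w1, the pattern on (b3, b4) reads {out.1, out.2} {b3.1, b3.2, b4.1} {b4.2} (out.j = its outer ports)
after w2, the pattern on (b2, b3, b4) reads {out.1} {out.2} {b2.1} {b2.2} {b3.1, b3.2, b4.1} {b4.2} (out.j = its outer ports)
after w3, the pattern on (b2, b3, b4, b1) reads {out.1} {out.2, b1.1, b1.2} {b2.1} {b2.2} {b3.1, b3.2, b4.1} {b4.2} (out.j = its outer ports)


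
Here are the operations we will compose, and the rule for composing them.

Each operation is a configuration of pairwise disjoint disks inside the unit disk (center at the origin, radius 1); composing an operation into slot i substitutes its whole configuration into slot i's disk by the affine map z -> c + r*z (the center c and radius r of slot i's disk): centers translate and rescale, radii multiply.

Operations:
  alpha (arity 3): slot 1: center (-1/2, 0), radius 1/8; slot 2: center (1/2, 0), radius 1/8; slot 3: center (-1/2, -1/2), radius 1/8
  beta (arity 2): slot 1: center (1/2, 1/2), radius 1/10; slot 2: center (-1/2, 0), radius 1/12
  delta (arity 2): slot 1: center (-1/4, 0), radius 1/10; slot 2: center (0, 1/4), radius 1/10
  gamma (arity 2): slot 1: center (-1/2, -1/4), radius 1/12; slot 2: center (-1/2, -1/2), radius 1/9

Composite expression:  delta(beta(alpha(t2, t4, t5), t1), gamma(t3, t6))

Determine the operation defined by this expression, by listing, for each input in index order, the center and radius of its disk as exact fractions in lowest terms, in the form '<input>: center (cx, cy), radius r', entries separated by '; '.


t1: center (-3/10, 0), radius 1/120; t2: center (-41/200, 1/20), radius 1/800; t3: center (-1/20, 9/40), radius 1/120; t4: center (-39/200, 1/20), radius 1/800; t5: center (-41/200, 9/200), radius 1/800; t6: center (-1/20, 1/5), radius 1/90

Only the slot chain above each t matters under delta; compose those maps.
for t2, the 3-step affine chain lands on center (-41/200, 1/20), radius 1/800
for t4, the 3-step affine chain lands on center (-39/200, 1/20), radius 1/800
for t5, the 3-step affine chain lands on center (-41/200, 9/200), radius 1/800
for t1, the 2-step affine chain lands on center (-3/10, 0), radius 1/120
for t3, the 2-step affine chain lands on center (-1/20, 9/40), radius 1/120
for t6, the 2-step affine chain lands on center (-1/20, 1/5), radius 1/90


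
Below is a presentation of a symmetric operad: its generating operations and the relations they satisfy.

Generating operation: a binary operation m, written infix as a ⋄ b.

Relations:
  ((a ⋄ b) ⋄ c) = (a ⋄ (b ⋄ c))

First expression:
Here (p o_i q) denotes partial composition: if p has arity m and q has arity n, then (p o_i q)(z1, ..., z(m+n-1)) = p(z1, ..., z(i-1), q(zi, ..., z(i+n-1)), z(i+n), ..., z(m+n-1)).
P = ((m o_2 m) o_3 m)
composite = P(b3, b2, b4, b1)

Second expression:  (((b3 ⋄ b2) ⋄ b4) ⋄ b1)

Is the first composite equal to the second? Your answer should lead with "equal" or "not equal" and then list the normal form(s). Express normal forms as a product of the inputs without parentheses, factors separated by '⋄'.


Normal form of the first expression: b3 ⋄ b2 ⋄ b4 ⋄ b1
Normal form of the second expression: b3 ⋄ b2 ⋄ b4 ⋄ b1
Identical normal forms: equal.

equal — both sides give b3 ⋄ b2 ⋄ b4 ⋄ b1
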